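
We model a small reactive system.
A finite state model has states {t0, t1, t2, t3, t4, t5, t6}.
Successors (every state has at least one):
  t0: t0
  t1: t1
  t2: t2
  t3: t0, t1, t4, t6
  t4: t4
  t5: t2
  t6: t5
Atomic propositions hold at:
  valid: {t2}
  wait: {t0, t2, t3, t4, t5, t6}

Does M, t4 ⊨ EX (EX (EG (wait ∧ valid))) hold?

Sat(wait ∧ valid) = {t2}
EG (wait ∧ valid): greatest fixpoint, start Z0 = {t2}, keep only states in Sat with some successor in Z. Already a fixed point.
Sat(EG (wait ∧ valid)) = {t2}
Sat(EX (EG (wait ∧ valid))) = {s : some successor in {t2}} = {t2, t5}
Sat(EX (EX (EG (wait ∧ valid)))) = {s : some successor in {t2, t5}} = {t2, t5, t6}
t4 ∉ Sat(EX (EX (EG (wait ∧ valid)))) = {t2, t5, t6}, so the formula does not hold at t4.

No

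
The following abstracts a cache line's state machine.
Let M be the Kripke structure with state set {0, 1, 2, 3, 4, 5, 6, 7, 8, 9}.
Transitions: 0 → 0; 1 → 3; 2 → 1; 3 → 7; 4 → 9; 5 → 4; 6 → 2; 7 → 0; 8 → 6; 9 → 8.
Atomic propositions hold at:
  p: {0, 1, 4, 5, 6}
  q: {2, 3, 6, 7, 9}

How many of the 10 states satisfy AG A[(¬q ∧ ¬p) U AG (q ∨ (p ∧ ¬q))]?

Sat(¬q) = {0, 1, 4, 5, 8}
Sat(¬p) = {2, 3, 7, 8, 9}
Sat(¬q ∧ ¬p) = {8}
Sat(p ∧ ¬q) = {0, 1, 4, 5}
Sat(q ∨ (p ∧ ¬q)) = {0, 1, 2, 3, 4, 5, 6, 7, 9}
AG (q ∨ (p ∧ ¬q)): greatest fixpoint, start Z0 = {0, 1, 2, 3, 4, 5, 6, 7, 9}, keep only states in Sat with every successor in Z. Z1 = {0, 1, 2, 3, 4, 5, 6, 7}; Z2 = {0, 1, 2, 3, 5, 6, 7}; Z3 = {0, 1, 2, 3, 6, 7}; fixed.
Sat(AG (q ∨ (p ∧ ¬q))) = {0, 1, 2, 3, 6, 7}
A[(¬q ∧ ¬p) U AG (q ∨ (p ∧ ¬q))]: least fixpoint, start Z0 = Sat(AG (q ∨ (p ∧ ¬q))) = {0, 1, 2, 3, 6, 7}, add states in Sat(¬q ∧ ¬p) with every successor in Z. Z1 = {0, 1, 2, 3, 6, 7, 8}; fixed.
Sat(A[(¬q ∧ ¬p) U AG (q ∨ (p ∧ ¬q))]) = {0, 1, 2, 3, 6, 7, 8}
AG A[(¬q ∧ ¬p) U AG (q ∨ (p ∧ ¬q))]: greatest fixpoint, start Z0 = {0, 1, 2, 3, 6, 7, 8}, keep only states in Sat with every successor in Z. Already a fixed point.
Sat(AG A[(¬q ∧ ¬p) U AG (q ∨ (p ∧ ¬q))]) = {0, 1, 2, 3, 6, 7, 8}
|Sat(AG A[(¬q ∧ ¬p) U AG (q ∨ (p ∧ ¬q))])| = |{0, 1, 2, 3, 6, 7, 8}| = 7.

7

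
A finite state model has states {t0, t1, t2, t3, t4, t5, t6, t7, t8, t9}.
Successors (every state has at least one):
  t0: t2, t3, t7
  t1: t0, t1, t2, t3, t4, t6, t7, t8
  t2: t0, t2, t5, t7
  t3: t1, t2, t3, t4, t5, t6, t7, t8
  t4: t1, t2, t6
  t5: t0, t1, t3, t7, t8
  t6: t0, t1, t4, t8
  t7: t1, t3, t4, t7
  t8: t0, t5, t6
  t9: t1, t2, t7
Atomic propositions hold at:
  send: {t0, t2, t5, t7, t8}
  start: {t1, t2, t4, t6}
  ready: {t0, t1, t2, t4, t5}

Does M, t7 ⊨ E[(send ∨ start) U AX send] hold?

Yes

Sat(send ∨ start) = {t0, t1, t2, t4, t5, t6, t7, t8}
Sat(AX send) = {s : every successor in {t0, t2, t5, t7, t8}} = {t2}
E[(send ∨ start) U AX send]: least fixpoint, start Z0 = Sat(AX send) = {t2}, add states in Sat(send ∨ start) with some successor in Z. Z1 = {t0, t1, t2, t4}; Z2 = {t0, t1, t2, t4, t5, t6, t7, t8}; fixed.
Sat(E[(send ∨ start) U AX send]) = {t0, t1, t2, t4, t5, t6, t7, t8}
t7 ∈ Sat(E[(send ∨ start) U AX send]) = {t0, t1, t2, t4, t5, t6, t7, t8}, so the formula holds at t7.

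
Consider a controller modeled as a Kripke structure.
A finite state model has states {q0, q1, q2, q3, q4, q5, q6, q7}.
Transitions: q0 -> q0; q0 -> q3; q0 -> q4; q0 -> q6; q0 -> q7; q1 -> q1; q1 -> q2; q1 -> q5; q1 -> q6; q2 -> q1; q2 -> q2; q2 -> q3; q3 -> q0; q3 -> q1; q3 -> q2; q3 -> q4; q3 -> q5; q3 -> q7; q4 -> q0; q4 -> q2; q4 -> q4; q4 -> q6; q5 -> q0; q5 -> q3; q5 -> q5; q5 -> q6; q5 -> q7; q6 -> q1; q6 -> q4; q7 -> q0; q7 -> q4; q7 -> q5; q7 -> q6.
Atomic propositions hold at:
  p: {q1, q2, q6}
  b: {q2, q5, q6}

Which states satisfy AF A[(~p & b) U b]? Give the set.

Sat(~p) = {q0, q3, q4, q5, q7}
Sat(~p & b) = {q5}
A[(~p & b) U b]: least fixpoint, start Z0 = Sat(b) = {q2, q5, q6}, add states in Sat(~p & b) with every successor in Z. Already a fixed point.
Sat(A[(~p & b) U b]) = {q2, q5, q6}
AF A[(~p & b) U b]: least fixpoint, start Z0 = {q2, q5, q6}, add states with every successor in Z. Already a fixed point.
Sat(AF A[(~p & b) U b]) = {q2, q5, q6}

{q2, q5, q6}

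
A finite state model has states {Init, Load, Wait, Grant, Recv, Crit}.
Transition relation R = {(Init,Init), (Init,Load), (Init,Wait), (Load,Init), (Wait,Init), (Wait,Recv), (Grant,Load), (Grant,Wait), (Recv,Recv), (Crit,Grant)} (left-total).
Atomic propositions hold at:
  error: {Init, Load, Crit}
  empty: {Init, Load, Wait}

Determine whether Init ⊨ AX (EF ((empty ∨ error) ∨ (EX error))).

Sat(empty ∨ error) = {Init, Load, Wait, Crit}
Sat(EX error) = {s : some successor in {Init, Load, Crit}} = {Init, Load, Wait, Grant}
Sat((empty ∨ error) ∨ (EX error)) = {Init, Load, Wait, Grant, Crit}
EF ((empty ∨ error) ∨ (EX error)): least fixpoint, start Z0 = {Init, Load, Wait, Grant, Crit}, add states with some successor in Z. Already a fixed point.
Sat(EF ((empty ∨ error) ∨ (EX error))) = {Init, Load, Wait, Grant, Crit}
Sat(AX (EF ((empty ∨ error) ∨ (EX error)))) = {s : every successor in {Init, Load, Wait, Grant, Crit}} = {Init, Load, Grant, Crit}
Init ∈ Sat(AX (EF ((empty ∨ error) ∨ (EX error)))) = {Init, Load, Grant, Crit}, so the formula holds at Init.

Yes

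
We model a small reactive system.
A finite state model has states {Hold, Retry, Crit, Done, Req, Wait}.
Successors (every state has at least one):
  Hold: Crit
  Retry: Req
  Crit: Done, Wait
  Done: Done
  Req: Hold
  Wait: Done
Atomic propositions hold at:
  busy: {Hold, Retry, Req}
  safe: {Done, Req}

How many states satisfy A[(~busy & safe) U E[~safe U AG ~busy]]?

Sat(~busy) = {Crit, Done, Wait}
Sat(~busy & safe) = {Done}
Sat(~safe) = {Hold, Retry, Crit, Wait}
AG ~busy: greatest fixpoint, start Z0 = {Crit, Done, Wait}, keep only states in Sat with every successor in Z. Already a fixed point.
Sat(AG ~busy) = {Crit, Done, Wait}
E[~safe U AG ~busy]: least fixpoint, start Z0 = Sat(AG ~busy) = {Crit, Done, Wait}, add states in Sat(~safe) with some successor in Z. Z1 = {Hold, Crit, Done, Wait}; fixed.
Sat(E[~safe U AG ~busy]) = {Hold, Crit, Done, Wait}
A[(~busy & safe) U E[~safe U AG ~busy]]: least fixpoint, start Z0 = Sat(E[~safe U AG ~busy]) = {Hold, Crit, Done, Wait}, add states in Sat(~busy & safe) with every successor in Z. Already a fixed point.
Sat(A[(~busy & safe) U E[~safe U AG ~busy]]) = {Hold, Crit, Done, Wait}
|Sat(A[(~busy & safe) U E[~safe U AG ~busy]])| = |{Hold, Crit, Done, Wait}| = 4.

4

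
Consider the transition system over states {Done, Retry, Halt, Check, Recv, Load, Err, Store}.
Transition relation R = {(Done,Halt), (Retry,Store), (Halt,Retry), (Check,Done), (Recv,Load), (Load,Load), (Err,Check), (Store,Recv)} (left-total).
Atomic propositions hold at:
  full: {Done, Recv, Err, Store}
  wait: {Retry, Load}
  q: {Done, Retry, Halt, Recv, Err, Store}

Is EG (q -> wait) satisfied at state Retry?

Sat(q -> wait) = {Retry, Check, Load}
EG (q -> wait): greatest fixpoint, start Z0 = {Retry, Check, Load}, keep only states in Sat with some successor in Z. Z1 = {Load}; fixed.
Sat(EG (q -> wait)) = {Load}
Retry ∉ Sat(EG (q -> wait)) = {Load}, so the formula does not hold at Retry.

No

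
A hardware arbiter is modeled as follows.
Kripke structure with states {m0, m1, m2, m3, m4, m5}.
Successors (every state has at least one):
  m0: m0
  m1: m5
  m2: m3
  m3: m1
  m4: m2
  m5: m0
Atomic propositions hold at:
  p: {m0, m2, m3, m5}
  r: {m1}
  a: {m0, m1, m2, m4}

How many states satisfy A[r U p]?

5

A[r U p]: least fixpoint, start Z0 = Sat(p) = {m0, m2, m3, m5}, add states in Sat(r) with every successor in Z. Z1 = {m0, m1, m2, m3, m5}; fixed.
Sat(A[r U p]) = {m0, m1, m2, m3, m5}
|Sat(A[r U p])| = |{m0, m1, m2, m3, m5}| = 5.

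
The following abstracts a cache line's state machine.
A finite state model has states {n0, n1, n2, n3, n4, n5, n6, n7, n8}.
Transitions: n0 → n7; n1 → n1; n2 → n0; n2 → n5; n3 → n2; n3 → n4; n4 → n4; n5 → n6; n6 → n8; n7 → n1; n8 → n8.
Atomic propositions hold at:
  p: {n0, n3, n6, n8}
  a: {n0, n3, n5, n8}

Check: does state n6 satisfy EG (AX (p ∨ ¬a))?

Sat(¬a) = {n1, n2, n4, n6, n7}
Sat(p ∨ ¬a) = {n0, n1, n2, n3, n4, n6, n7, n8}
Sat(AX (p ∨ ¬a)) = {s : every successor in {n0, n1, n2, n3, n4, n6, n7, n8}} = {n0, n1, n3, n4, n5, n6, n7, n8}
EG (AX (p ∨ ¬a)): greatest fixpoint, start Z0 = {n0, n1, n3, n4, n5, n6, n7, n8}, keep only states in Sat with some successor in Z. Already a fixed point.
Sat(EG (AX (p ∨ ¬a))) = {n0, n1, n3, n4, n5, n6, n7, n8}
n6 ∈ Sat(EG (AX (p ∨ ¬a))) = {n0, n1, n3, n4, n5, n6, n7, n8}, so the formula holds at n6.

Yes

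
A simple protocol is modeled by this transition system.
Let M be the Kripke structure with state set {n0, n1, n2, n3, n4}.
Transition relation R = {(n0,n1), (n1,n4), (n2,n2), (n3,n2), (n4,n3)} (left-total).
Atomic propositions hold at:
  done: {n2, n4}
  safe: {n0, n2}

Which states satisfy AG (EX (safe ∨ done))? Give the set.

Sat(safe ∨ done) = {n0, n2, n4}
Sat(EX (safe ∨ done)) = {s : some successor in {n0, n2, n4}} = {n1, n2, n3}
AG (EX (safe ∨ done)): greatest fixpoint, start Z0 = {n1, n2, n3}, keep only states in Sat with every successor in Z. Z1 = {n2, n3}; fixed.
Sat(AG (EX (safe ∨ done))) = {n2, n3}

{n2, n3}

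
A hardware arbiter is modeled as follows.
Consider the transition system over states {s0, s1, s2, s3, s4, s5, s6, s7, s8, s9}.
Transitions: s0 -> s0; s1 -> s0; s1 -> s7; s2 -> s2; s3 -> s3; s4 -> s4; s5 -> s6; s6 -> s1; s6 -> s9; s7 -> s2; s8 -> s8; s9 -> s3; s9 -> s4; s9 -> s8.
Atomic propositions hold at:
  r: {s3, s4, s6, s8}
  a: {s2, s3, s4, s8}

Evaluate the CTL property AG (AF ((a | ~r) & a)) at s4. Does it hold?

Sat(~r) = {s0, s1, s2, s5, s7, s9}
Sat(a | ~r) = {s0, s1, s2, s3, s4, s5, s7, s8, s9}
Sat((a | ~r) & a) = {s2, s3, s4, s8}
AF ((a | ~r) & a): least fixpoint, start Z0 = {s2, s3, s4, s8}, add states with every successor in Z. Z1 = {s2, s3, s4, s7, s8, s9}; fixed.
Sat(AF ((a | ~r) & a)) = {s2, s3, s4, s7, s8, s9}
AG (AF ((a | ~r) & a)): greatest fixpoint, start Z0 = {s2, s3, s4, s7, s8, s9}, keep only states in Sat with every successor in Z. Already a fixed point.
Sat(AG (AF ((a | ~r) & a))) = {s2, s3, s4, s7, s8, s9}
s4 ∈ Sat(AG (AF ((a | ~r) & a))) = {s2, s3, s4, s7, s8, s9}, so the formula holds at s4.

Yes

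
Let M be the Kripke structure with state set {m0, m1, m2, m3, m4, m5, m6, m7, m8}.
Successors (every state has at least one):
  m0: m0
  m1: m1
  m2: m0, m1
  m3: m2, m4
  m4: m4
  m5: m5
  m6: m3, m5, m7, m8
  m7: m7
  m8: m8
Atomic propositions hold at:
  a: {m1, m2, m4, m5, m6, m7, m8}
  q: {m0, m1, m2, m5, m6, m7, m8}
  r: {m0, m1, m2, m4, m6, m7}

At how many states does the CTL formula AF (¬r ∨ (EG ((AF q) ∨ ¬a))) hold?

8

Sat(¬r) = {m3, m5, m8}
AF q: least fixpoint, start Z0 = {m0, m1, m2, m5, m6, m7, m8}, add states with every successor in Z. Already a fixed point.
Sat(AF q) = {m0, m1, m2, m5, m6, m7, m8}
Sat(¬a) = {m0, m3}
Sat((AF q) ∨ ¬a) = {m0, m1, m2, m3, m5, m6, m7, m8}
EG ((AF q) ∨ ¬a): greatest fixpoint, start Z0 = {m0, m1, m2, m3, m5, m6, m7, m8}, keep only states in Sat with some successor in Z. Already a fixed point.
Sat(EG ((AF q) ∨ ¬a)) = {m0, m1, m2, m3, m5, m6, m7, m8}
Sat(¬r ∨ (EG ((AF q) ∨ ¬a))) = {m0, m1, m2, m3, m5, m6, m7, m8}
AF (¬r ∨ (EG ((AF q) ∨ ¬a))): least fixpoint, start Z0 = {m0, m1, m2, m3, m5, m6, m7, m8}, add states with every successor in Z. Already a fixed point.
Sat(AF (¬r ∨ (EG ((AF q) ∨ ¬a)))) = {m0, m1, m2, m3, m5, m6, m7, m8}
|Sat(AF (¬r ∨ (EG ((AF q) ∨ ¬a))))| = |{m0, m1, m2, m3, m5, m6, m7, m8}| = 8.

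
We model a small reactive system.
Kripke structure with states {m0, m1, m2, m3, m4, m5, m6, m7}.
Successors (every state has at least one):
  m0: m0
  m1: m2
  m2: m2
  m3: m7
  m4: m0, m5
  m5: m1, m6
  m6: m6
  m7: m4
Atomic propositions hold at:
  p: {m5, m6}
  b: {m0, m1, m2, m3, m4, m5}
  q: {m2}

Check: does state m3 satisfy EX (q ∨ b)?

Sat(q ∨ b) = {m0, m1, m2, m3, m4, m5}
Sat(EX (q ∨ b)) = {s : some successor in {m0, m1, m2, m3, m4, m5}} = {m0, m1, m2, m4, m5, m7}
m3 ∉ Sat(EX (q ∨ b)) = {m0, m1, m2, m4, m5, m7}, so the formula does not hold at m3.

No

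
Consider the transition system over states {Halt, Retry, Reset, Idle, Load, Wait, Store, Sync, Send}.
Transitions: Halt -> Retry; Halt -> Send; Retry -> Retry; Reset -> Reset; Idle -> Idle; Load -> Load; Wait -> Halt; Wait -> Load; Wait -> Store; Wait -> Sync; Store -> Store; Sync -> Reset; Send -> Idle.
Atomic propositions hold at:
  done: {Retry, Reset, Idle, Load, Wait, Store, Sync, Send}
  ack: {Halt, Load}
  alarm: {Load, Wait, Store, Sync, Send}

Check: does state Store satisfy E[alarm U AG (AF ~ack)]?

Yes

Sat(~ack) = {Retry, Reset, Idle, Wait, Store, Sync, Send}
AF ~ack: least fixpoint, start Z0 = {Retry, Reset, Idle, Wait, Store, Sync, Send}, add states with every successor in Z. Z1 = {Halt, Retry, Reset, Idle, Wait, Store, Sync, Send}; fixed.
Sat(AF ~ack) = {Halt, Retry, Reset, Idle, Wait, Store, Sync, Send}
AG (AF ~ack): greatest fixpoint, start Z0 = {Halt, Retry, Reset, Idle, Wait, Store, Sync, Send}, keep only states in Sat with every successor in Z. Z1 = {Halt, Retry, Reset, Idle, Store, Sync, Send}; fixed.
Sat(AG (AF ~ack)) = {Halt, Retry, Reset, Idle, Store, Sync, Send}
E[alarm U AG (AF ~ack)]: least fixpoint, start Z0 = Sat(AG (AF ~ack)) = {Halt, Retry, Reset, Idle, Store, Sync, Send}, add states in Sat(alarm) with some successor in Z. Z1 = {Halt, Retry, Reset, Idle, Wait, Store, Sync, Send}; fixed.
Sat(E[alarm U AG (AF ~ack)]) = {Halt, Retry, Reset, Idle, Wait, Store, Sync, Send}
Store ∈ Sat(E[alarm U AG (AF ~ack)]) = {Halt, Retry, Reset, Idle, Wait, Store, Sync, Send}, so the formula holds at Store.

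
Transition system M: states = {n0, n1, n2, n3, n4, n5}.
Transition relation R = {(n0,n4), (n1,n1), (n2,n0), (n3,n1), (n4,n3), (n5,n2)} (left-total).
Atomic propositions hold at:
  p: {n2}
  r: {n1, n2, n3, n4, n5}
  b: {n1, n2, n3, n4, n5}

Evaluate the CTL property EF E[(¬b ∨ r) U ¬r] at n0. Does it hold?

Sat(¬b) = {n0}
Sat(¬b ∨ r) = {n0, n1, n2, n3, n4, n5}
Sat(¬r) = {n0}
E[(¬b ∨ r) U ¬r]: least fixpoint, start Z0 = Sat(¬r) = {n0}, add states in Sat(¬b ∨ r) with some successor in Z. Z1 = {n0, n2}; Z2 = {n0, n2, n5}; fixed.
Sat(E[(¬b ∨ r) U ¬r]) = {n0, n2, n5}
EF E[(¬b ∨ r) U ¬r]: least fixpoint, start Z0 = {n0, n2, n5}, add states with some successor in Z. Already a fixed point.
Sat(EF E[(¬b ∨ r) U ¬r]) = {n0, n2, n5}
n0 ∈ Sat(EF E[(¬b ∨ r) U ¬r]) = {n0, n2, n5}, so the formula holds at n0.

Yes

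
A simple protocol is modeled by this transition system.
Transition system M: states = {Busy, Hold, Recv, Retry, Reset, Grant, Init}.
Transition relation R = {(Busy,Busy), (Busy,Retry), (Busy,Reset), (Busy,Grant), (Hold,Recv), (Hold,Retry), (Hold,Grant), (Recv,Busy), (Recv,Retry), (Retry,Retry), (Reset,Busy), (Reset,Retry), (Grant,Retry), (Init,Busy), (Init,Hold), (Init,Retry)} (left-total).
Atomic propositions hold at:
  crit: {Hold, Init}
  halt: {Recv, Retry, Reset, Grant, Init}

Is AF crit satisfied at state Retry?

No

AF crit: least fixpoint, start Z0 = {Hold, Init}, add states with every successor in Z. Already a fixed point.
Sat(AF crit) = {Hold, Init}
Retry ∉ Sat(AF crit) = {Hold, Init}, so the formula does not hold at Retry.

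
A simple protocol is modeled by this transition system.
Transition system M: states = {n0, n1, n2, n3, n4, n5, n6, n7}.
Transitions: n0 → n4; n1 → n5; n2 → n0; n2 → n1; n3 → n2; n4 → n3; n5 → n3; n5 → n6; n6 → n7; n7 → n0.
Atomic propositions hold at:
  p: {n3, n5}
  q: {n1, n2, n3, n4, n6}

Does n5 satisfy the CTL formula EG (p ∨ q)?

Yes

Sat(p ∨ q) = {n1, n2, n3, n4, n5, n6}
EG (p ∨ q): greatest fixpoint, start Z0 = {n1, n2, n3, n4, n5, n6}, keep only states in Sat with some successor in Z. Z1 = {n1, n2, n3, n4, n5}; fixed.
Sat(EG (p ∨ q)) = {n1, n2, n3, n4, n5}
n5 ∈ Sat(EG (p ∨ q)) = {n1, n2, n3, n4, n5}, so the formula holds at n5.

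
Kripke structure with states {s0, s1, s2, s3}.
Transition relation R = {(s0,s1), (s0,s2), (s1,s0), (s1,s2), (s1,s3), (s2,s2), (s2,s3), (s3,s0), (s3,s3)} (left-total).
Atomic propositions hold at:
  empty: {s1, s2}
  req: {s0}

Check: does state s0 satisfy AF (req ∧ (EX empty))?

Yes

Sat(EX empty) = {s : some successor in {s1, s2}} = {s0, s1, s2}
Sat(req ∧ (EX empty)) = {s0}
AF (req ∧ (EX empty)): least fixpoint, start Z0 = {s0}, add states with every successor in Z. Already a fixed point.
Sat(AF (req ∧ (EX empty))) = {s0}
s0 ∈ Sat(AF (req ∧ (EX empty))) = {s0}, so the formula holds at s0.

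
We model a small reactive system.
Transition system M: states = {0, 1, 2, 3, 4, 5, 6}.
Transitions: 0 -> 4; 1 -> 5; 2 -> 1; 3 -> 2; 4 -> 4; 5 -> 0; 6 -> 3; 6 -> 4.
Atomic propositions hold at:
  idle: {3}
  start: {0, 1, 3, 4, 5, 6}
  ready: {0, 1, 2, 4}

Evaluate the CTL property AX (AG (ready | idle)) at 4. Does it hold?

Yes

Sat(ready | idle) = {0, 1, 2, 3, 4}
AG (ready | idle): greatest fixpoint, start Z0 = {0, 1, 2, 3, 4}, keep only states in Sat with every successor in Z. Z1 = {0, 2, 3, 4}; Z2 = {0, 3, 4}; Z3 = {0, 4}; fixed.
Sat(AG (ready | idle)) = {0, 4}
Sat(AX (AG (ready | idle))) = {s : every successor in {0, 4}} = {0, 4, 5}
4 ∈ Sat(AX (AG (ready | idle))) = {0, 4, 5}, so the formula holds at 4.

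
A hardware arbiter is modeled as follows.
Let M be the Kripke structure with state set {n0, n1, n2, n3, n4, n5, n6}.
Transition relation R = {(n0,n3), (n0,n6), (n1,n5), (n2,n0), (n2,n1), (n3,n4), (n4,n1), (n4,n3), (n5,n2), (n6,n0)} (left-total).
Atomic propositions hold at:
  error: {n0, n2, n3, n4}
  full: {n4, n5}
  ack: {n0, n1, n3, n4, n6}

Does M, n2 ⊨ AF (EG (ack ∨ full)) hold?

No

Sat(ack ∨ full) = {n0, n1, n3, n4, n5, n6}
EG (ack ∨ full): greatest fixpoint, start Z0 = {n0, n1, n3, n4, n5, n6}, keep only states in Sat with some successor in Z. Z1 = {n0, n1, n3, n4, n6}; Z2 = {n0, n3, n4, n6}; fixed.
Sat(EG (ack ∨ full)) = {n0, n3, n4, n6}
AF (EG (ack ∨ full)): least fixpoint, start Z0 = {n0, n3, n4, n6}, add states with every successor in Z. Already a fixed point.
Sat(AF (EG (ack ∨ full))) = {n0, n3, n4, n6}
n2 ∉ Sat(AF (EG (ack ∨ full))) = {n0, n3, n4, n6}, so the formula does not hold at n2.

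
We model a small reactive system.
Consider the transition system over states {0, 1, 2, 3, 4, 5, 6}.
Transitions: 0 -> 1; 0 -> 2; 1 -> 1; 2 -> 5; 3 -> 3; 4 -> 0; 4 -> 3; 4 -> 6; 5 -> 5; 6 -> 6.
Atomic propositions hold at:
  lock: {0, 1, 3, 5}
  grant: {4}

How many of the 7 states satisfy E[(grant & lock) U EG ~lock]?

2

Sat(grant & lock) = ∅
Sat(~lock) = {2, 4, 6}
EG ~lock: greatest fixpoint, start Z0 = {2, 4, 6}, keep only states in Sat with some successor in Z. Z1 = {4, 6}; fixed.
Sat(EG ~lock) = {4, 6}
E[(grant & lock) U EG ~lock]: least fixpoint, start Z0 = Sat(EG ~lock) = {4, 6}, add states in Sat(grant & lock) with some successor in Z. Already a fixed point.
Sat(E[(grant & lock) U EG ~lock]) = {4, 6}
|Sat(E[(grant & lock) U EG ~lock])| = |{4, 6}| = 2.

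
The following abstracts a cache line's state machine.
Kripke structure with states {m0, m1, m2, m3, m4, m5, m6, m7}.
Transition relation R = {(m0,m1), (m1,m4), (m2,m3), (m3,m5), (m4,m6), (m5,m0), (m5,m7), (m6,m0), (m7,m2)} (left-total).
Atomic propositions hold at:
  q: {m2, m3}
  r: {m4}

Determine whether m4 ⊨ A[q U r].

A[q U r]: least fixpoint, start Z0 = Sat(r) = {m4}, add states in Sat(q) with every successor in Z. Already a fixed point.
Sat(A[q U r]) = {m4}
m4 ∈ Sat(A[q U r]) = {m4}, so the formula holds at m4.

Yes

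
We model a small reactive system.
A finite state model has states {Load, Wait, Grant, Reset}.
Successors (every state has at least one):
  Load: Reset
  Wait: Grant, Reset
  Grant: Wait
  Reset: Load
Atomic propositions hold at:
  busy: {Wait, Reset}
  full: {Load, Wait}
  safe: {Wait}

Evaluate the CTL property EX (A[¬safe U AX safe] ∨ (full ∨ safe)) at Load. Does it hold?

Sat(¬safe) = {Load, Grant, Reset}
Sat(AX safe) = {s : every successor in {Wait}} = {Grant}
A[¬safe U AX safe]: least fixpoint, start Z0 = Sat(AX safe) = {Grant}, add states in Sat(¬safe) with every successor in Z. Already a fixed point.
Sat(A[¬safe U AX safe]) = {Grant}
Sat(full ∨ safe) = {Load, Wait}
Sat(A[¬safe U AX safe] ∨ (full ∨ safe)) = {Load, Wait, Grant}
Sat(EX (A[¬safe U AX safe] ∨ (full ∨ safe))) = {s : some successor in {Load, Wait, Grant}} = {Wait, Grant, Reset}
Load ∉ Sat(EX (A[¬safe U AX safe] ∨ (full ∨ safe))) = {Wait, Grant, Reset}, so the formula does not hold at Load.

No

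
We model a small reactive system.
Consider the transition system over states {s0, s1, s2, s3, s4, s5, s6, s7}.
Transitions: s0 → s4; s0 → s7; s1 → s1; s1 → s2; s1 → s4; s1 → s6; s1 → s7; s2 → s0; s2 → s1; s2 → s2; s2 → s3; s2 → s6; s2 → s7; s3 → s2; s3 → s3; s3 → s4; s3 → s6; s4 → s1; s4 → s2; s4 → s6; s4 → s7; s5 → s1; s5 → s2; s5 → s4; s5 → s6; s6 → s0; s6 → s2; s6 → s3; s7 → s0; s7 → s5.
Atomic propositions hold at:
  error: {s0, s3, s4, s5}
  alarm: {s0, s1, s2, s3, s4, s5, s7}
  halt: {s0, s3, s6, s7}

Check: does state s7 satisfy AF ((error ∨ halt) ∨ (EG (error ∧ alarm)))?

Yes

Sat(error ∨ halt) = {s0, s3, s4, s5, s6, s7}
Sat(error ∧ alarm) = {s0, s3, s4, s5}
EG (error ∧ alarm): greatest fixpoint, start Z0 = {s0, s3, s4, s5}, keep only states in Sat with some successor in Z. Z1 = {s0, s3, s5}; Z2 = {s3}; fixed.
Sat(EG (error ∧ alarm)) = {s3}
Sat((error ∨ halt) ∨ (EG (error ∧ alarm))) = {s0, s3, s4, s5, s6, s7}
AF ((error ∨ halt) ∨ (EG (error ∧ alarm))): least fixpoint, start Z0 = {s0, s3, s4, s5, s6, s7}, add states with every successor in Z. Already a fixed point.
Sat(AF ((error ∨ halt) ∨ (EG (error ∧ alarm)))) = {s0, s3, s4, s5, s6, s7}
s7 ∈ Sat(AF ((error ∨ halt) ∨ (EG (error ∧ alarm)))) = {s0, s3, s4, s5, s6, s7}, so the formula holds at s7.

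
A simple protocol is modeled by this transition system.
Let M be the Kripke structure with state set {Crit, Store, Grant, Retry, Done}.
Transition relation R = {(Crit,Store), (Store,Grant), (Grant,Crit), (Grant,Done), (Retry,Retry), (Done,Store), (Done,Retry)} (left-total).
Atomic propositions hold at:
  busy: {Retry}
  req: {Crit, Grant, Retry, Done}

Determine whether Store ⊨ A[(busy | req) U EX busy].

Sat(busy | req) = {Crit, Grant, Retry, Done}
Sat(EX busy) = {s : some successor in {Retry}} = {Retry, Done}
A[(busy | req) U EX busy]: least fixpoint, start Z0 = Sat(EX busy) = {Retry, Done}, add states in Sat(busy | req) with every successor in Z. Already a fixed point.
Sat(A[(busy | req) U EX busy]) = {Retry, Done}
Store ∉ Sat(A[(busy | req) U EX busy]) = {Retry, Done}, so the formula does not hold at Store.

No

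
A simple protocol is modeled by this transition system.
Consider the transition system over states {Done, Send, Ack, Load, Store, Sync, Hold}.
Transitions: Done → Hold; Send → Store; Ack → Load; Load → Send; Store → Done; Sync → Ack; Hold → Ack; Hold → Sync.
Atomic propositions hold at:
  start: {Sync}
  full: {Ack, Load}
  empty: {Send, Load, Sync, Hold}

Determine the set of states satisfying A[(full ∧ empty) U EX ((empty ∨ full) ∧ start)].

Sat(full ∧ empty) = {Load}
Sat(empty ∨ full) = {Send, Ack, Load, Sync, Hold}
Sat((empty ∨ full) ∧ start) = {Sync}
Sat(EX ((empty ∨ full) ∧ start)) = {s : some successor in {Sync}} = {Hold}
A[(full ∧ empty) U EX ((empty ∨ full) ∧ start)]: least fixpoint, start Z0 = Sat(EX ((empty ∨ full) ∧ start)) = {Hold}, add states in Sat(full ∧ empty) with every successor in Z. Already a fixed point.
Sat(A[(full ∧ empty) U EX ((empty ∨ full) ∧ start)]) = {Hold}

{Hold}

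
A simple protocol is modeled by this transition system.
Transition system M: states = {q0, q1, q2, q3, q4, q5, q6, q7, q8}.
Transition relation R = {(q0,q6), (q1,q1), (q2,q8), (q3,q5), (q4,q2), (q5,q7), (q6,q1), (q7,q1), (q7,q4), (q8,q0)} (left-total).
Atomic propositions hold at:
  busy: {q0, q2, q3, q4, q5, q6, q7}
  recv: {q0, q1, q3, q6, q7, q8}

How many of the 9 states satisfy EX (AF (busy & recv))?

7

Sat(busy & recv) = {q0, q3, q6, q7}
AF (busy & recv): least fixpoint, start Z0 = {q0, q3, q6, q7}, add states with every successor in Z. Z1 = {q0, q3, q5, q6, q7, q8}; Z2 = {q0, q2, q3, q5, q6, q7, q8}; Z3 = {q0, q2, q3, q4, q5, q6, q7, q8}; fixed.
Sat(AF (busy & recv)) = {q0, q2, q3, q4, q5, q6, q7, q8}
Sat(EX (AF (busy & recv))) = {s : some successor in {q0, q2, q3, q4, q5, q6, q7, q8}} = {q0, q2, q3, q4, q5, q7, q8}
|Sat(EX (AF (busy & recv)))| = |{q0, q2, q3, q4, q5, q7, q8}| = 7.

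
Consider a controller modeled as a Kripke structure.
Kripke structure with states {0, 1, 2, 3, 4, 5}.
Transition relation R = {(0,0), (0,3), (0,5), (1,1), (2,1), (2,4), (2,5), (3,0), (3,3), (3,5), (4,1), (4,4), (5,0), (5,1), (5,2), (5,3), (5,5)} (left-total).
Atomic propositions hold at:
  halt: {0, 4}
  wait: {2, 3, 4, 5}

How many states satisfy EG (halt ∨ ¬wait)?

3

Sat(¬wait) = {0, 1}
Sat(halt ∨ ¬wait) = {0, 1, 4}
EG (halt ∨ ¬wait): greatest fixpoint, start Z0 = {0, 1, 4}, keep only states in Sat with some successor in Z. Already a fixed point.
Sat(EG (halt ∨ ¬wait)) = {0, 1, 4}
|Sat(EG (halt ∨ ¬wait))| = |{0, 1, 4}| = 3.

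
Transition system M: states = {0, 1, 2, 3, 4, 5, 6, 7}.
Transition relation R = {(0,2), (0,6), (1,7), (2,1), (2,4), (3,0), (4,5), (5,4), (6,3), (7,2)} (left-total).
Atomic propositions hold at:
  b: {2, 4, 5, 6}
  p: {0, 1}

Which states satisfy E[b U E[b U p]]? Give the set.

E[b U p]: least fixpoint, start Z0 = Sat(p) = {0, 1}, add states in Sat(b) with some successor in Z. Z1 = {0, 1, 2}; fixed.
Sat(E[b U p]) = {0, 1, 2}
E[b U E[b U p]]: least fixpoint, start Z0 = Sat(E[b U p]) = {0, 1, 2}, add states in Sat(b) with some successor in Z. Already a fixed point.
Sat(E[b U E[b U p]]) = {0, 1, 2}

{0, 1, 2}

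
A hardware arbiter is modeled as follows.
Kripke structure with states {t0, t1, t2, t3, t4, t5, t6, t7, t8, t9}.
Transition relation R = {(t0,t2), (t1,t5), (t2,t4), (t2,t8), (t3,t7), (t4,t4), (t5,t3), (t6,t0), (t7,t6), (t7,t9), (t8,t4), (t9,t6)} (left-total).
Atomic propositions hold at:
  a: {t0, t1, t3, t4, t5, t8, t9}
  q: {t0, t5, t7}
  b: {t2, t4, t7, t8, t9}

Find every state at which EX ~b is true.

Sat(~b) = {t0, t1, t3, t5, t6}
Sat(EX ~b) = {s : some successor in {t0, t1, t3, t5, t6}} = {t1, t5, t6, t7, t9}

{t1, t5, t6, t7, t9}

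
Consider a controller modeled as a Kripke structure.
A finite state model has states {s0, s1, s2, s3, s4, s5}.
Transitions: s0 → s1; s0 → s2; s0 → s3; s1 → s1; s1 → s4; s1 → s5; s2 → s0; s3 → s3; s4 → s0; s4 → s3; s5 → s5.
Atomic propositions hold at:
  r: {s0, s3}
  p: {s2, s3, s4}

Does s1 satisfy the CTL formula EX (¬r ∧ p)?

Sat(¬r) = {s1, s2, s4, s5}
Sat(¬r ∧ p) = {s2, s4}
Sat(EX (¬r ∧ p)) = {s : some successor in {s2, s4}} = {s0, s1}
s1 ∈ Sat(EX (¬r ∧ p)) = {s0, s1}, so the formula holds at s1.

Yes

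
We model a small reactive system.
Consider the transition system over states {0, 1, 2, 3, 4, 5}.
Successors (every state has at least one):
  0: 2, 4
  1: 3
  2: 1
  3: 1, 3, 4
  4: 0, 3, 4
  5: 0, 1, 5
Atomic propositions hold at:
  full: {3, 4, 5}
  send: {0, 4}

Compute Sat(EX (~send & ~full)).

Sat(~send) = {1, 2, 3, 5}
Sat(~full) = {0, 1, 2}
Sat(~send & ~full) = {1, 2}
Sat(EX (~send & ~full)) = {s : some successor in {1, 2}} = {0, 2, 3, 5}

{0, 2, 3, 5}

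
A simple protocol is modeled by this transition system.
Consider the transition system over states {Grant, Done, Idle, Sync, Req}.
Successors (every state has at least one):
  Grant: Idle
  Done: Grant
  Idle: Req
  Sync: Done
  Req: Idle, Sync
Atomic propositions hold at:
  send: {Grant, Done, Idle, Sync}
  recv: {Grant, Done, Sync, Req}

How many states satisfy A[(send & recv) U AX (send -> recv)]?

4

Sat(send & recv) = {Grant, Done, Sync}
Sat(send -> recv) = {Grant, Done, Sync, Req}
Sat(AX (send -> recv)) = {s : every successor in {Grant, Done, Sync, Req}} = {Done, Idle, Sync}
A[(send & recv) U AX (send -> recv)]: least fixpoint, start Z0 = Sat(AX (send -> recv)) = {Done, Idle, Sync}, add states in Sat(send & recv) with every successor in Z. Z1 = {Grant, Done, Idle, Sync}; fixed.
Sat(A[(send & recv) U AX (send -> recv)]) = {Grant, Done, Idle, Sync}
|Sat(A[(send & recv) U AX (send -> recv)])| = |{Grant, Done, Idle, Sync}| = 4.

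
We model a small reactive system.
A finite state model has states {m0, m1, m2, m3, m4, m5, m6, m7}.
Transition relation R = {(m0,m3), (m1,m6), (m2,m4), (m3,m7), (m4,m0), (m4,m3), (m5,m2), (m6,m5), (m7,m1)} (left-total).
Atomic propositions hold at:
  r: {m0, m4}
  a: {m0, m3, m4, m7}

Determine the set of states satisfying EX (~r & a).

{m0, m3, m4}

Sat(~r) = {m1, m2, m3, m5, m6, m7}
Sat(~r & a) = {m3, m7}
Sat(EX (~r & a)) = {s : some successor in {m3, m7}} = {m0, m3, m4}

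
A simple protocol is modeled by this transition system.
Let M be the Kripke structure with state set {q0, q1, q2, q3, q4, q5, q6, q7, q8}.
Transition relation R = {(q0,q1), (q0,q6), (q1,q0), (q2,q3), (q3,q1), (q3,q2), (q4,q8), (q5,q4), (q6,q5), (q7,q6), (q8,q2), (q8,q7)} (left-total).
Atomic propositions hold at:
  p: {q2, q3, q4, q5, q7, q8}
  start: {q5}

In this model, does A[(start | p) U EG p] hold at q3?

Sat(start | p) = {q2, q3, q4, q5, q7, q8}
EG p: greatest fixpoint, start Z0 = {q2, q3, q4, q5, q7, q8}, keep only states in Sat with some successor in Z. Z1 = {q2, q3, q4, q5, q8}; fixed.
Sat(EG p) = {q2, q3, q4, q5, q8}
A[(start | p) U EG p]: least fixpoint, start Z0 = Sat(EG p) = {q2, q3, q4, q5, q8}, add states in Sat(start | p) with every successor in Z. Already a fixed point.
Sat(A[(start | p) U EG p]) = {q2, q3, q4, q5, q8}
q3 ∈ Sat(A[(start | p) U EG p]) = {q2, q3, q4, q5, q8}, so the formula holds at q3.

Yes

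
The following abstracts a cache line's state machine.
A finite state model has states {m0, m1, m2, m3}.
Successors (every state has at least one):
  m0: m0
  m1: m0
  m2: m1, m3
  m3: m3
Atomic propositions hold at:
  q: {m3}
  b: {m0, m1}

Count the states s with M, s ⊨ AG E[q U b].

2

E[q U b]: least fixpoint, start Z0 = Sat(b) = {m0, m1}, add states in Sat(q) with some successor in Z. Already a fixed point.
Sat(E[q U b]) = {m0, m1}
AG E[q U b]: greatest fixpoint, start Z0 = {m0, m1}, keep only states in Sat with every successor in Z. Already a fixed point.
Sat(AG E[q U b]) = {m0, m1}
|Sat(AG E[q U b])| = |{m0, m1}| = 2.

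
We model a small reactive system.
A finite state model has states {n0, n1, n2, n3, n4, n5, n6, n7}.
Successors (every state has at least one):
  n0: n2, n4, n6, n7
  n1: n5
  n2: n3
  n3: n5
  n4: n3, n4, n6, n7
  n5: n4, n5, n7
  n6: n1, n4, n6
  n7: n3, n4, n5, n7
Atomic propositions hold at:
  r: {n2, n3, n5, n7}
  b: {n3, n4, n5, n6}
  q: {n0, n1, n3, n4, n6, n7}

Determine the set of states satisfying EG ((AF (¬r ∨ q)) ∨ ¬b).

Sat(¬r) = {n0, n1, n4, n6}
Sat(¬r ∨ q) = {n0, n1, n3, n4, n6, n7}
AF (¬r ∨ q): least fixpoint, start Z0 = {n0, n1, n3, n4, n6, n7}, add states with every successor in Z. Z1 = {n0, n1, n2, n3, n4, n6, n7}; fixed.
Sat(AF (¬r ∨ q)) = {n0, n1, n2, n3, n4, n6, n7}
Sat(¬b) = {n0, n1, n2, n7}
Sat((AF (¬r ∨ q)) ∨ ¬b) = {n0, n1, n2, n3, n4, n6, n7}
EG ((AF (¬r ∨ q)) ∨ ¬b): greatest fixpoint, start Z0 = {n0, n1, n2, n3, n4, n6, n7}, keep only states in Sat with some successor in Z. Z1 = {n0, n2, n4, n6, n7}; Z2 = {n0, n4, n6, n7}; fixed.
Sat(EG ((AF (¬r ∨ q)) ∨ ¬b)) = {n0, n4, n6, n7}

{n0, n4, n6, n7}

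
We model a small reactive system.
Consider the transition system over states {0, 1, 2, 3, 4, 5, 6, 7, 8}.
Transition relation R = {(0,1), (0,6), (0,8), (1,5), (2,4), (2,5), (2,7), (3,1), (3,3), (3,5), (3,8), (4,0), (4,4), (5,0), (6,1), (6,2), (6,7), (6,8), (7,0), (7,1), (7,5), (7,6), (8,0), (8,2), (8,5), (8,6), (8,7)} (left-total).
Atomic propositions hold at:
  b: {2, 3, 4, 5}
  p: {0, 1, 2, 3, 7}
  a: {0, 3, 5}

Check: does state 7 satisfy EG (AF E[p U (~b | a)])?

Sat(~b) = {0, 1, 6, 7, 8}
Sat(~b | a) = {0, 1, 3, 5, 6, 7, 8}
E[p U (~b | a)]: least fixpoint, start Z0 = Sat((~b | a)) = {0, 1, 3, 5, 6, 7, 8}, add states in Sat(p) with some successor in Z. Z1 = {0, 1, 2, 3, 5, 6, 7, 8}; fixed.
Sat(E[p U (~b | a)]) = {0, 1, 2, 3, 5, 6, 7, 8}
AF E[p U (~b | a)]: least fixpoint, start Z0 = {0, 1, 2, 3, 5, 6, 7, 8}, add states with every successor in Z. Already a fixed point.
Sat(AF E[p U (~b | a)]) = {0, 1, 2, 3, 5, 6, 7, 8}
EG (AF E[p U (~b | a)]): greatest fixpoint, start Z0 = {0, 1, 2, 3, 5, 6, 7, 8}, keep only states in Sat with some successor in Z. Already a fixed point.
Sat(EG (AF E[p U (~b | a)])) = {0, 1, 2, 3, 5, 6, 7, 8}
7 ∈ Sat(EG (AF E[p U (~b | a)])) = {0, 1, 2, 3, 5, 6, 7, 8}, so the formula holds at 7.

Yes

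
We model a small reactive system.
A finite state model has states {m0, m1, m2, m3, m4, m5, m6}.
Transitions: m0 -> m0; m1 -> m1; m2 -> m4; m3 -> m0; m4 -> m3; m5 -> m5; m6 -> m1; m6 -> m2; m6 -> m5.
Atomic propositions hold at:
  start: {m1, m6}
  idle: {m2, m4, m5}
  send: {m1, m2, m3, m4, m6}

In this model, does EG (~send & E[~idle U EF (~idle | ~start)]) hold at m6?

Sat(~send) = {m0, m5}
Sat(~idle) = {m0, m1, m3, m6}
Sat(~start) = {m0, m2, m3, m4, m5}
Sat(~idle | ~start) = {m0, m1, m2, m3, m4, m5, m6}
EF (~idle | ~start): least fixpoint, start Z0 = {m0, m1, m2, m3, m4, m5, m6}, add states with some successor in Z. Already a fixed point.
Sat(EF (~idle | ~start)) = {m0, m1, m2, m3, m4, m5, m6}
E[~idle U EF (~idle | ~start)]: least fixpoint, start Z0 = Sat(EF (~idle | ~start)) = {m0, m1, m2, m3, m4, m5, m6}, add states in Sat(~idle) with some successor in Z. Already a fixed point.
Sat(E[~idle U EF (~idle | ~start)]) = {m0, m1, m2, m3, m4, m5, m6}
Sat(~send & E[~idle U EF (~idle | ~start)]) = {m0, m5}
EG (~send & E[~idle U EF (~idle | ~start)]): greatest fixpoint, start Z0 = {m0, m5}, keep only states in Sat with some successor in Z. Already a fixed point.
Sat(EG (~send & E[~idle U EF (~idle | ~start)])) = {m0, m5}
m6 ∉ Sat(EG (~send & E[~idle U EF (~idle | ~start)])) = {m0, m5}, so the formula does not hold at m6.

No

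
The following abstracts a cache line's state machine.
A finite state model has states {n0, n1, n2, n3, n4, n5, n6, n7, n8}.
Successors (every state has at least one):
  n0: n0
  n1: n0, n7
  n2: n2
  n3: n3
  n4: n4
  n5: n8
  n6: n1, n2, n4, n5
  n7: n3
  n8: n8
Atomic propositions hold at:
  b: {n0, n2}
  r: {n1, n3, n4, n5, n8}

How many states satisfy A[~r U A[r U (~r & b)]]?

Sat(~r) = {n0, n2, n6, n7}
Sat(~r & b) = {n0, n2}
A[r U (~r & b)]: least fixpoint, start Z0 = Sat((~r & b)) = {n0, n2}, add states in Sat(r) with every successor in Z. Already a fixed point.
Sat(A[r U (~r & b)]) = {n0, n2}
A[~r U A[r U (~r & b)]]: least fixpoint, start Z0 = Sat(A[r U (~r & b)]) = {n0, n2}, add states in Sat(~r) with every successor in Z. Already a fixed point.
Sat(A[~r U A[r U (~r & b)]]) = {n0, n2}
|Sat(A[~r U A[r U (~r & b)]])| = |{n0, n2}| = 2.

2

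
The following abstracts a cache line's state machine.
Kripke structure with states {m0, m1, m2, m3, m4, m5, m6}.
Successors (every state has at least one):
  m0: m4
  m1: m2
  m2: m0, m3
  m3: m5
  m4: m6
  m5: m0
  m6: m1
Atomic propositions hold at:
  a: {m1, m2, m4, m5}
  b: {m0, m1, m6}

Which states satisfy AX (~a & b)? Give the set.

Sat(~a) = {m0, m3, m6}
Sat(~a & b) = {m0, m6}
Sat(AX (~a & b)) = {s : every successor in {m0, m6}} = {m4, m5}

{m4, m5}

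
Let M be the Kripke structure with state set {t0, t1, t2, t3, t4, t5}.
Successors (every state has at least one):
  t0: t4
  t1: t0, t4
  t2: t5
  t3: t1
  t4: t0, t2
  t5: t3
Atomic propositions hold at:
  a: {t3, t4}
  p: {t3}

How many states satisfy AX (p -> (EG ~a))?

Sat(~a) = {t0, t1, t2, t5}
EG ~a: greatest fixpoint, start Z0 = {t0, t1, t2, t5}, keep only states in Sat with some successor in Z. Z1 = {t1, t2}; Z2 = ∅; fixed.
Sat(EG ~a) = ∅
Sat(p -> (EG ~a)) = {t0, t1, t2, t4, t5}
Sat(AX (p -> (EG ~a))) = {s : every successor in {t0, t1, t2, t4, t5}} = {t0, t1, t2, t3, t4}
|Sat(AX (p -> (EG ~a)))| = |{t0, t1, t2, t3, t4}| = 5.

5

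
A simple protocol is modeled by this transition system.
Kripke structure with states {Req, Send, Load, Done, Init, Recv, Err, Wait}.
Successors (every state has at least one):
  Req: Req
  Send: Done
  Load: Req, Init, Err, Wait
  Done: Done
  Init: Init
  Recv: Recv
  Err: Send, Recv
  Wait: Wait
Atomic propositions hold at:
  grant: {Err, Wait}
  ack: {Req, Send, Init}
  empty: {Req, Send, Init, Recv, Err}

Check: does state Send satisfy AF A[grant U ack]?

Yes

A[grant U ack]: least fixpoint, start Z0 = Sat(ack) = {Req, Send, Init}, add states in Sat(grant) with every successor in Z. Already a fixed point.
Sat(A[grant U ack]) = {Req, Send, Init}
AF A[grant U ack]: least fixpoint, start Z0 = {Req, Send, Init}, add states with every successor in Z. Already a fixed point.
Sat(AF A[grant U ack]) = {Req, Send, Init}
Send ∈ Sat(AF A[grant U ack]) = {Req, Send, Init}, so the formula holds at Send.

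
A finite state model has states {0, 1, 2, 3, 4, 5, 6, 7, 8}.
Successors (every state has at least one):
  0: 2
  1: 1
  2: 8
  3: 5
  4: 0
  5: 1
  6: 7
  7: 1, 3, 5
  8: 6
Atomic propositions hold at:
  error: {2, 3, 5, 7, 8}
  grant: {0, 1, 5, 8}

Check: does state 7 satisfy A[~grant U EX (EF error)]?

Sat(~grant) = {2, 3, 4, 6, 7}
EF error: least fixpoint, start Z0 = {2, 3, 5, 7, 8}, add states with some successor in Z. Z1 = {0, 2, 3, 5, 6, 7, 8}; Z2 = {0, 2, 3, 4, 5, 6, 7, 8}; fixed.
Sat(EF error) = {0, 2, 3, 4, 5, 6, 7, 8}
Sat(EX (EF error)) = {s : some successor in {0, 2, 3, 4, 5, 6, 7, 8}} = {0, 2, 3, 4, 6, 7, 8}
A[~grant U EX (EF error)]: least fixpoint, start Z0 = Sat(EX (EF error)) = {0, 2, 3, 4, 6, 7, 8}, add states in Sat(~grant) with every successor in Z. Already a fixed point.
Sat(A[~grant U EX (EF error)]) = {0, 2, 3, 4, 6, 7, 8}
7 ∈ Sat(A[~grant U EX (EF error)]) = {0, 2, 3, 4, 6, 7, 8}, so the formula holds at 7.

Yes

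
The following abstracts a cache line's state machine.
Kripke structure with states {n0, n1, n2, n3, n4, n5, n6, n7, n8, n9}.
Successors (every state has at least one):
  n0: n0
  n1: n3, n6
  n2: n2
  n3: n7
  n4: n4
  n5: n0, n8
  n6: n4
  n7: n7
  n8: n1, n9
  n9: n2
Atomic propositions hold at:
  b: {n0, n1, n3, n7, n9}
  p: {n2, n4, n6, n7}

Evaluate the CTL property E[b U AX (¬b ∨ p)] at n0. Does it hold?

No

Sat(¬b) = {n2, n4, n5, n6, n8}
Sat(¬b ∨ p) = {n2, n4, n5, n6, n7, n8}
Sat(AX (¬b ∨ p)) = {s : every successor in {n2, n4, n5, n6, n7, n8}} = {n2, n3, n4, n6, n7, n9}
E[b U AX (¬b ∨ p)]: least fixpoint, start Z0 = Sat(AX (¬b ∨ p)) = {n2, n3, n4, n6, n7, n9}, add states in Sat(b) with some successor in Z. Z1 = {n1, n2, n3, n4, n6, n7, n9}; fixed.
Sat(E[b U AX (¬b ∨ p)]) = {n1, n2, n3, n4, n6, n7, n9}
n0 ∉ Sat(E[b U AX (¬b ∨ p)]) = {n1, n2, n3, n4, n6, n7, n9}, so the formula does not hold at n0.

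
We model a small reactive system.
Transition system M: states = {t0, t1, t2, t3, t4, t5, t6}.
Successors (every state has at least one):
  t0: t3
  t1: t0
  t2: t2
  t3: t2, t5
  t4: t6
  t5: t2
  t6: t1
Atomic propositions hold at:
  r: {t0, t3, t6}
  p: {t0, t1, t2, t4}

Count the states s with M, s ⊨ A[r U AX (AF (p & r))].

Sat(p & r) = {t0}
AF (p & r): least fixpoint, start Z0 = {t0}, add states with every successor in Z. Z1 = {t0, t1}; Z2 = {t0, t1, t6}; Z3 = {t0, t1, t4, t6}; fixed.
Sat(AF (p & r)) = {t0, t1, t4, t6}
Sat(AX (AF (p & r))) = {s : every successor in {t0, t1, t4, t6}} = {t1, t4, t6}
A[r U AX (AF (p & r))]: least fixpoint, start Z0 = Sat(AX (AF (p & r))) = {t1, t4, t6}, add states in Sat(r) with every successor in Z. Already a fixed point.
Sat(A[r U AX (AF (p & r))]) = {t1, t4, t6}
|Sat(A[r U AX (AF (p & r))])| = |{t1, t4, t6}| = 3.

3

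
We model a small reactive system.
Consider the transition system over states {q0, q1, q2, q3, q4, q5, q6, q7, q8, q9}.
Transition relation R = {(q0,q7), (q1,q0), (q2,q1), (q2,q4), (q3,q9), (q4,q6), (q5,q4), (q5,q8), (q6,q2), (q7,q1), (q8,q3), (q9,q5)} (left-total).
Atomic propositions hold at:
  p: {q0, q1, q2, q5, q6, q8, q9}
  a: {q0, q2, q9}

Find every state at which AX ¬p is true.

{q0, q8}

Sat(¬p) = {q3, q4, q7}
Sat(AX ¬p) = {s : every successor in {q3, q4, q7}} = {q0, q8}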